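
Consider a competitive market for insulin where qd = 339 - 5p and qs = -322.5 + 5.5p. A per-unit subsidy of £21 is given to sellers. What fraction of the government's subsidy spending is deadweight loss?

Pre-subsidy: 339 - 5p = -322.5 + 5.5p gives p* = 63, q* = 24.
With the subsidy, sellers receive ps = pb + 21 for each unit, where pb is the price buyers pay.
Supply in terms of pb becomes qs = -322.5 + 5.5(pb + 21) = -207 + 5.5pb. Setting this equal to demand: 339 - 5pb = -207 + 5.5pb, so pb = 52.
Sellers receive ps = 52 + 21 = 73; q' = 339 − 5·52 = 79.
ΔCS = ½(24 + 79)(63 − 52) = 566.5; ΔPS = ½(24 + 79)(73 − 63) = 515.
Government spending = 21 × 79 = 1659.
DWL = ½ × 21 × (79 − 24) = 577.5; fraction = 577.5 / 1659 = 55/158.

DWL / government spending = 55/158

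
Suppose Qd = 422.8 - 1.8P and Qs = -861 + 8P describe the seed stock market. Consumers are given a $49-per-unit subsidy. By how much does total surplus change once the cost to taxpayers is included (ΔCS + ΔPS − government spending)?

Net change in total surplus = -$1764

Pre-subsidy: 422.8 - 1.8P = -861 + 8P gives P* = 131, Q* = 187.
With the rebate, buyers effectively pay Pb = Ps − 49, where Ps is the price sellers receive.
Demand in terms of Ps becomes Qd = 422.8 − 1.8(Ps − 49) = 511 - 1.8Ps. Setting this equal to supply: 511 - 1.8Ps = -861 + 8Ps, so Ps = 140.
Buyers pay Pb = 140 − 49 = 91; Q' = -861 + 8·140 = 259.
ΔCS = ½(187 + 259)(131 − 91) = 8920; ΔPS = ½(187 + 259)(140 − 131) = 2007.
Government spending = 49 × 259 = 12691.
Net change = 8920 + 2007 − 12691 = -1764. The loss equals the DWL triangle ½·49·72.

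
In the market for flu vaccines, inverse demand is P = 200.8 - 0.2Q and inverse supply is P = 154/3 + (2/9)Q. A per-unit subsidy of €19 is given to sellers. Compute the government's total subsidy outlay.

Government cost = €7581

Pre-subsidy: 200.8 - 0.2Q = 154/3 + (2/9)Q gives Q* = 354 and P* = 130.
With the subsidy, sellers receive Ps = Pb + 19 for each unit, where Pb is the price buyers pay.
On the curves, Pb = 200.8 - 0.2Q and Ps = 154/3 + (2/9)Q; the wedge Ps − Pb = 19 gives 154/3 + (2/9)Q − (200.8 - 0.2Q) = 19, so Q' = 399.
Then Pb = 200.8 − 0.2·399 = 121 and Ps = 154/3 + (2/9)·399 = 140.
Government outlay = subsidy × quantity = 19 × 399 = 7581.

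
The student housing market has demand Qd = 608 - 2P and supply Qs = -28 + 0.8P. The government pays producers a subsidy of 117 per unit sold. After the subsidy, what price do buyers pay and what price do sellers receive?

Pre-subsidy: 608 - 2P = -28 + 0.8P gives P* = 1590/7, Q* = 1076/7.
With the subsidy, sellers receive Ps = Pb + 117 for each unit, where Pb is the price buyers pay.
Supply in terms of Pb becomes Qs = -28 + 0.8(Pb + 117) = 65.6 + 0.8Pb. Setting this equal to demand: 608 - 2Pb = 65.6 + 0.8Pb, so Pb = 1356/7.
Sellers receive Ps = 1356/7 + 117 = 2175/7; Q' = 608 − 2·(1356/7) = 1544/7.

Buyers pay 1356/7; sellers receive 2175/7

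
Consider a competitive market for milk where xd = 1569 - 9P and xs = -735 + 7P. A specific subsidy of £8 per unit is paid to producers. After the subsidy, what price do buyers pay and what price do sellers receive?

Buyers pay £140.5; sellers receive £148.5

Pre-subsidy: 1569 - 9P = -735 + 7P gives P* = 144, x* = 273.
With the subsidy, sellers receive Ps = Pb + 8 for each unit, where Pb is the price buyers pay.
Supply in terms of Pb becomes xs = -735 + 7(Pb + 8) = -679 + 7Pb. Setting this equal to demand: 1569 - 9Pb = -679 + 7Pb, so Pb = 140.5.
Sellers receive Ps = 140.5 + 8 = 148.5; x' = 1569 − 9·140.5 = 304.5.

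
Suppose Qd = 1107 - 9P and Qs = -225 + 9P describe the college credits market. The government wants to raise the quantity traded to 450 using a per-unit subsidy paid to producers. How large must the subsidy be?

At Q = 450, invert demand for the buyer price: Pb = (1107 − 450)/9 = 73; invert supply for the seller price: Ps = (450 − (-225))/9 = 75.
The subsidy must fill the gap: s = Ps − Pb = 75 − 73 = 2.

Required subsidy s = 2 per unit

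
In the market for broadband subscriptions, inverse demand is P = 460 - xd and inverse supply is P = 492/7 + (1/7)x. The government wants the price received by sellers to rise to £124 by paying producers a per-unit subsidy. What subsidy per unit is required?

At a seller price of 124, quantity supplied is -492 + 7·124 = 376.
Buyers absorb 376 only when they pay Pb = 460 − 1·376 = 84.
s = Ps − Pb = 124 − 84 = 40.

Required subsidy s = £40 per unit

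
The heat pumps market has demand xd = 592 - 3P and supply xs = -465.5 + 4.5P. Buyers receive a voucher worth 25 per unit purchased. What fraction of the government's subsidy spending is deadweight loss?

DWL / government spending = 45/428

Pre-subsidy: 592 - 3P = -465.5 + 4.5P gives P* = 141, x* = 169.
With the rebate, buyers effectively pay Pb = Ps − 25, where Ps is the price sellers receive.
Demand in terms of Ps becomes xd = 592 − 3(Ps − 25) = 667 - 3Ps. Setting this equal to supply: 667 - 3Ps = -465.5 + 4.5Ps, so Ps = 151.
Buyers pay Pb = 151 − 25 = 126; x' = -465.5 + 4.5·151 = 214.
ΔCS = ½(169 + 214)(141 − 126) = 2872.5; ΔPS = ½(169 + 214)(151 − 141) = 1915.
Government spending = 25 × 214 = 5350.
DWL = ½ × 25 × (214 − 169) = 562.5; fraction = 562.5 / 5350 = 45/428.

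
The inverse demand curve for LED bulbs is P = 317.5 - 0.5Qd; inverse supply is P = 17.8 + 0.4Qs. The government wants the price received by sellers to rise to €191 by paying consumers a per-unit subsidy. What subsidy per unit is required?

At a seller price of 191, quantity supplied is -44.5 + 2.5·191 = 433.
Buyers absorb 433 only when they pay Pb = 317.5 − 0.5·433 = 101.
s = Ps − Pb = 191 − 101 = 90.

Required subsidy s = €90 per unit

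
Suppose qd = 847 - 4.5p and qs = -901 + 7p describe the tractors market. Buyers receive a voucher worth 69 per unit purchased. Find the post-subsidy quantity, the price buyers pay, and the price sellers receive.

q' = 352; buyers pay 110; sellers receive 179

Pre-subsidy: 847 - 4.5p = -901 + 7p gives p* = 152, q* = 163.
With the rebate, buyers effectively pay pb = ps − 69, where ps is the price sellers receive.
Demand in terms of ps becomes qd = 847 − 4.5(ps − 69) = 1157.5 - 4.5ps. Setting this equal to supply: 1157.5 - 4.5ps = -901 + 7ps, so ps = 179.
Buyers pay pb = 179 − 69 = 110; q' = -901 + 7·179 = 352.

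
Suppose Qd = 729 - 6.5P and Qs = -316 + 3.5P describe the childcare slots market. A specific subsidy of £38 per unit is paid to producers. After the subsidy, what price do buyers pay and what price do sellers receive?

Pre-subsidy: 729 - 6.5P = -316 + 3.5P gives P* = 104.5, Q* = 49.75.
With the subsidy, sellers receive Ps = Pb + 38 for each unit, where Pb is the price buyers pay.
Supply in terms of Pb becomes Qs = -316 + 3.5(Pb + 38) = -183 + 3.5Pb. Setting this equal to demand: 729 - 6.5Pb = -183 + 3.5Pb, so Pb = 91.2.
Sellers receive Ps = 91.2 + 38 = 129.2; Q' = 729 − 6.5·91.2 = 136.2.

Buyers pay £91.2; sellers receive £129.2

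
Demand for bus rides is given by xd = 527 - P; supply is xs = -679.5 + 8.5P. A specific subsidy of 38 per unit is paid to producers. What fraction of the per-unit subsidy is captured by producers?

Producer share = 2/19

Pre-subsidy: 527 - P = -679.5 + 8.5P gives P* = 127, x* = 400.
With the subsidy, sellers receive Ps = Pb + 38 for each unit, where Pb is the price buyers pay.
Supply in terms of Pb becomes xs = -679.5 + 8.5(Pb + 38) = -356.5 + 8.5Pb. Setting this equal to demand: 527 - Pb = -356.5 + 8.5Pb, so Pb = 93.
Sellers receive Ps = 93 + 38 = 131; x' = 527 − 1·93 = 434.
Buyers' price falls by P* − Pb = 127 − 93 = 34; sellers' price rises by Ps − P* = 131 − 127 = 4.
So producers capture 4/38 = 2/19 of each unit of subsidy.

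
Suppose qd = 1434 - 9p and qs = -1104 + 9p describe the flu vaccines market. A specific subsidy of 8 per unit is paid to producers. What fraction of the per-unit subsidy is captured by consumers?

Consumer share = 0.5

Pre-subsidy: 1434 - 9p = -1104 + 9p gives p* = 141, q* = 165.
With the subsidy, sellers receive ps = pb + 8 for each unit, where pb is the price buyers pay.
Supply in terms of pb becomes qs = -1104 + 9(pb + 8) = -1032 + 9pb. Setting this equal to demand: 1434 - 9pb = -1032 + 9pb, so pb = 137.
Sellers receive ps = 137 + 8 = 145; q' = 1434 − 9·137 = 201.
Buyers' price falls by p* − pb = 141 − 137 = 4; sellers' price rises by ps − p* = 145 − 141 = 4.
So consumers capture 4/8 = 0.5 of each unit of subsidy.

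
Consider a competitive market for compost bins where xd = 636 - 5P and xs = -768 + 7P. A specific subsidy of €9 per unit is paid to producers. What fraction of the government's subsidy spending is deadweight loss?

Pre-subsidy: 636 - 5P = -768 + 7P gives P* = 117, x* = 51.
With the subsidy, sellers receive Ps = Pb + 9 for each unit, where Pb is the price buyers pay.
Supply in terms of Pb becomes xs = -768 + 7(Pb + 9) = -705 + 7Pb. Setting this equal to demand: 636 - 5Pb = -705 + 7Pb, so Pb = 111.75.
Sellers receive Ps = 111.75 + 9 = 120.75; x' = 636 − 5·111.75 = 77.25.
ΔCS = ½(51 + 77.25)(117 − 111.75) = 336.65625; ΔPS = ½(51 + 77.25)(120.75 − 117) = 240.46875.
Government spending = 9 × 77.25 = 695.25.
DWL = ½ × 9 × (77.25 − 51) = 118.125; fraction = 118.125 / 695.25 = 35/206.

DWL / government spending = 35/206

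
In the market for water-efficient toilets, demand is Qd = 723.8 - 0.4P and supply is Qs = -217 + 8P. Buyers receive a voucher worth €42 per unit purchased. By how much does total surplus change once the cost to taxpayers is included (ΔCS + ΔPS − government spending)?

Pre-subsidy: 723.8 - 0.4P = -217 + 8P gives P* = 112, Q* = 679.
With the rebate, buyers effectively pay Pb = Ps − 42, where Ps is the price sellers receive.
Demand in terms of Ps becomes Qd = 723.8 − 0.4(Ps − 42) = 740.6 - 0.4Ps. Setting this equal to supply: 740.6 - 0.4Ps = -217 + 8Ps, so Ps = 114.
Buyers pay Pb = 114 − 42 = 72; Q' = -217 + 8·114 = 695.
ΔCS = ½(679 + 695)(112 − 72) = 27480; ΔPS = ½(679 + 695)(114 − 112) = 1374.
Government spending = 42 × 695 = 29190.
Net change = 27480 + 1374 − 29190 = -336. The loss equals the DWL triangle ½·42·16.

Net change in total surplus = -€336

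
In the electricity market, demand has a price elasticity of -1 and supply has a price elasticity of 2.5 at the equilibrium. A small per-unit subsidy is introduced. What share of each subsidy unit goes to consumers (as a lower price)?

For a small subsidy around the equilibrium, the benefit split depends on the relative slopes, which at a point are proportional to the elasticities.
Buyer share = εs/(εs + |εd|) = 2.5/(2.5 + 1) = 5/7; seller share = |εd|/(εs + |εd|) = 2/7.

Consumer share = 5/7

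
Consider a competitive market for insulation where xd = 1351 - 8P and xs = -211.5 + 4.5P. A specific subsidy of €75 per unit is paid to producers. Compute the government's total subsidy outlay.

Pre-subsidy: 1351 - 8P = -211.5 + 4.5P gives P* = 125, x* = 351.
With the subsidy, sellers receive Ps = Pb + 75 for each unit, where Pb is the price buyers pay.
Supply in terms of Pb becomes xs = -211.5 + 4.5(Pb + 75) = 126 + 4.5Pb. Setting this equal to demand: 1351 - 8Pb = 126 + 4.5Pb, so Pb = 98.
Sellers receive Ps = 98 + 75 = 173; x' = 1351 − 8·98 = 567.
Government outlay = subsidy × quantity = 75 × 567 = 42525.

Government cost = €42525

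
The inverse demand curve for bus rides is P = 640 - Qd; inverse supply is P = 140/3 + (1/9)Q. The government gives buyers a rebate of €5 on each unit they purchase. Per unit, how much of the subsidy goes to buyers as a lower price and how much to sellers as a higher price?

Pre-subsidy: 640 - Q = 140/3 + (1/9)Q gives Q* = 534 and P* = 106.
With the rebate, buyers effectively pay Pb = Ps − 5, where Ps is the price sellers receive.
On the curves, Pb = 640 - Q and Ps = 140/3 + (1/9)Q; the wedge Ps − Pb = 5 gives 140/3 + (1/9)Q − (640 - Q) = 5, so Q' = 538.5.
Then Pb = 640 − 1·538.5 = 101.5 and Ps = 140/3 + (1/9)·538.5 = 106.5.
Buyers' price falls by P* − Pb = 106 − 101.5 = 4.5; sellers' price rises by Ps − P* = 106.5 − 106 = 0.5.

Buyers gain €4.5 per unit; sellers gain €0.5 per unit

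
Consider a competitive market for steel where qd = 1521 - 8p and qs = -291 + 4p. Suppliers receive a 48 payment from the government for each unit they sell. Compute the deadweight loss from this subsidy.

Pre-subsidy: 1521 - 8p = -291 + 4p gives p* = 151, q* = 313.
With the subsidy, sellers receive ps = pb + 48 for each unit, where pb is the price buyers pay.
Supply in terms of pb becomes qs = -291 + 4(pb + 48) = -99 + 4pb. Setting this equal to demand: 1521 - 8pb = -99 + 4pb, so pb = 135.
Sellers receive ps = 135 + 48 = 183; q' = 1521 − 8·135 = 441.
The subsidy expands output by 441 − 313 = 128 past the efficient level; on those units the gap between marginal cost and willingness to pay runs from 0 up to 48.
DWL = ½ × 48 × 128 = 3072.

Deadweight loss = 3072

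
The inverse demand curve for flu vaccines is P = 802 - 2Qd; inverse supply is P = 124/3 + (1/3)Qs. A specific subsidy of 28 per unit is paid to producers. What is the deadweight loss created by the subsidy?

Deadweight loss = 168

Pre-subsidy: 802 - 2Q = 124/3 + (1/3)Q gives Q* = 326 and P* = 150.
With the subsidy, sellers receive Ps = Pb + 28 for each unit, where Pb is the price buyers pay.
On the curves, Pb = 802 - 2Q and Ps = 124/3 + (1/3)Q; the wedge Ps − Pb = 28 gives 124/3 + (1/3)Q − (802 - 2Q) = 28, so Q' = 338.
Then Pb = 802 − 2·338 = 126 and Ps = 124/3 + (1/3)·338 = 154.
The subsidy expands output by 338 − 326 = 12 past the efficient level; on those units the gap between marginal cost and willingness to pay runs from 0 up to 28.
DWL = ½ × 28 × 12 = 168.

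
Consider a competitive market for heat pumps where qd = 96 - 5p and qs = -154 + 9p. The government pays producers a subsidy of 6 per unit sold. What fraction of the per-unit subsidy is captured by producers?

Pre-subsidy: 96 - 5p = -154 + 9p gives p* = 125/7, q* = 47/7.
With the subsidy, sellers receive ps = pb + 6 for each unit, where pb is the price buyers pay.
Supply in terms of pb becomes qs = -154 + 9(pb + 6) = -100 + 9pb. Setting this equal to demand: 96 - 5pb = -100 + 9pb, so pb = 14.
Sellers receive ps = 14 + 6 = 20; q' = 96 − 5·14 = 26.
Buyers' price falls by p* − pb = 125/7 − 14 = 27/7; sellers' price rises by ps − p* = 20 − 125/7 = 15/7.
So producers capture (15/7)/6 = 5/14 of each unit of subsidy.

Producer share = 5/14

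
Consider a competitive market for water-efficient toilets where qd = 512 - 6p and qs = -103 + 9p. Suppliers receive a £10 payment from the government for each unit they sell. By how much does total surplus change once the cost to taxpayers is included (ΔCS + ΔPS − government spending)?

Pre-subsidy: 512 - 6p = -103 + 9p gives p* = 41, q* = 266.
With the subsidy, sellers receive ps = pb + 10 for each unit, where pb is the price buyers pay.
Supply in terms of pb becomes qs = -103 + 9(pb + 10) = -13 + 9pb. Setting this equal to demand: 512 - 6pb = -13 + 9pb, so pb = 35.
Sellers receive ps = 35 + 10 = 45; q' = 512 − 6·35 = 302.
ΔCS = ½(266 + 302)(41 − 35) = 1704; ΔPS = ½(266 + 302)(45 − 41) = 1136.
Government spending = 10 × 302 = 3020.
Net change = 1704 + 1136 − 3020 = -180. The loss equals the DWL triangle ½·10·36.

Net change in total surplus = -£180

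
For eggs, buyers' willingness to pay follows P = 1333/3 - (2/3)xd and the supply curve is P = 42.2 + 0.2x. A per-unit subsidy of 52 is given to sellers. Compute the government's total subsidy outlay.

Pre-subsidy: 1333/3 - (2/3)x = 42.2 + 0.2x gives x* = 464 and P* = 135.
With the subsidy, sellers receive Ps = Pb + 52 for each unit, where Pb is the price buyers pay.
On the curves, Pb = 1333/3 - (2/3)x and Ps = 42.2 + 0.2x; the wedge Ps − Pb = 52 gives 42.2 + 0.2x − (1333/3 - (2/3)x) = 52, so x' = 524.
Then Pb = 1333/3 − (2/3)·524 = 95 and Ps = 42.2 + 0.2·524 = 147.
Government outlay = subsidy × quantity = 52 × 524 = 27248.

Government cost = 27248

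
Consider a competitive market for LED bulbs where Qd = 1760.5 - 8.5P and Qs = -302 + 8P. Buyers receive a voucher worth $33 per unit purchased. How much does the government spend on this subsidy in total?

Pre-subsidy: 1760.5 - 8.5P = -302 + 8P gives P* = 125, Q* = 698.
With the rebate, buyers effectively pay Pb = Ps − 33, where Ps is the price sellers receive.
Demand in terms of Ps becomes Qd = 1760.5 − 8.5(Ps − 33) = 2041 - 8.5Ps. Setting this equal to supply: 2041 - 8.5Ps = -302 + 8Ps, so Ps = 142.
Buyers pay Pb = 142 − 33 = 109; Q' = -302 + 8·142 = 834.
Government outlay = subsidy × quantity = 33 × 834 = 27522.

Government cost = $27522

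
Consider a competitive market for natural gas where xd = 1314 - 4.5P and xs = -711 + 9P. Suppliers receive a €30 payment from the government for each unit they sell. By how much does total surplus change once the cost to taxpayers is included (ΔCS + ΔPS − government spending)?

Pre-subsidy: 1314 - 4.5P = -711 + 9P gives P* = 150, x* = 639.
With the subsidy, sellers receive Ps = Pb + 30 for each unit, where Pb is the price buyers pay.
Supply in terms of Pb becomes xs = -711 + 9(Pb + 30) = -441 + 9Pb. Setting this equal to demand: 1314 - 4.5Pb = -441 + 9Pb, so Pb = 130.
Sellers receive Ps = 130 + 30 = 160; x' = 1314 − 4.5·130 = 729.
ΔCS = ½(639 + 729)(150 − 130) = 13680; ΔPS = ½(639 + 729)(160 − 150) = 6840.
Government spending = 30 × 729 = 21870.
Net change = 13680 + 6840 − 21870 = -1350. The loss equals the DWL triangle ½·30·90.

Net change in total surplus = -€1350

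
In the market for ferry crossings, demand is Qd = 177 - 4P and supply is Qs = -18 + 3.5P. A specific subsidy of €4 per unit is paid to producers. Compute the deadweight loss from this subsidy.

Pre-subsidy: 177 - 4P = -18 + 3.5P gives P* = 26, Q* = 73.
With the subsidy, sellers receive Ps = Pb + 4 for each unit, where Pb is the price buyers pay.
Supply in terms of Pb becomes Qs = -18 + 3.5(Pb + 4) = -4 + 3.5Pb. Setting this equal to demand: 177 - 4Pb = -4 + 3.5Pb, so Pb = 362/15.
Sellers receive Ps = 362/15 + 4 = 422/15; Q' = 177 − 4·(362/15) = 1207/15.
The subsidy expands output by 1207/15 − 73 = 112/15 past the efficient level; on those units the gap between marginal cost and willingness to pay runs from 0 up to 4.
DWL = ½ × 4 × 112/15 = 224/15.

Deadweight loss = 224/15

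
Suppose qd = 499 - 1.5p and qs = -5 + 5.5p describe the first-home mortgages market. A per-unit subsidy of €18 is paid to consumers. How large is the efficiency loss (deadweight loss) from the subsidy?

Pre-subsidy: 499 - 1.5p = -5 + 5.5p gives p* = 72, q* = 391.
With the rebate, buyers effectively pay pb = ps − 18, where ps is the price sellers receive.
Demand in terms of ps becomes qd = 499 − 1.5(ps − 18) = 526 - 1.5ps. Setting this equal to supply: 526 - 1.5ps = -5 + 5.5ps, so ps = 531/7.
Buyers pay pb = 531/7 − 18 = 405/7; q' = -5 + 5.5·(531/7) = 5771/14.
The subsidy expands output by 5771/14 − 391 = 297/14 past the efficient level; on those units the gap between marginal cost and willingness to pay runs from 0 up to 18.
DWL = ½ × 18 × 297/14 = 2673/14.

Deadweight loss = 2673/14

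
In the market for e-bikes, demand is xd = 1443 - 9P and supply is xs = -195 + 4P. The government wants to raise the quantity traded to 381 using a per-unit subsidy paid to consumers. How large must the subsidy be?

At x = 381, invert demand for the buyer price: Pb = (1443 − 381)/9 = 118; invert supply for the seller price: Ps = (381 − (-195))/4 = 144.
The subsidy must fill the gap: s = Ps − Pb = 144 − 118 = 26.

Required subsidy s = 26 per unit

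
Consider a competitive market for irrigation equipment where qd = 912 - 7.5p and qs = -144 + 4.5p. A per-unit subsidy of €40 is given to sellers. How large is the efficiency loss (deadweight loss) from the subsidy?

Deadweight loss = €2250

Pre-subsidy: 912 - 7.5p = -144 + 4.5p gives p* = 88, q* = 252.
With the subsidy, sellers receive ps = pb + 40 for each unit, where pb is the price buyers pay.
Supply in terms of pb becomes qs = -144 + 4.5(pb + 40) = 36 + 4.5pb. Setting this equal to demand: 912 - 7.5pb = 36 + 4.5pb, so pb = 73.
Sellers receive ps = 73 + 40 = 113; q' = 912 − 7.5·73 = 364.5.
The subsidy expands output by 364.5 − 252 = 112.5 past the efficient level; on those units the gap between marginal cost and willingness to pay runs from 0 up to 40.
DWL = ½ × 40 × 112.5 = 2250.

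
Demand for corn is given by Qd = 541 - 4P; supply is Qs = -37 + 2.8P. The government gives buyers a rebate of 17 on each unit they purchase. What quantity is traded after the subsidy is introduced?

Pre-subsidy: 541 - 4P = -37 + 2.8P gives P* = 85, Q* = 201.
With the rebate, buyers effectively pay Pb = Ps − 17, where Ps is the price sellers receive.
Demand in terms of Ps becomes Qd = 541 − 4(Ps − 17) = 609 - 4Ps. Setting this equal to supply: 609 - 4Ps = -37 + 2.8Ps, so Ps = 95.
Buyers pay Pb = 95 − 17 = 78; Q' = -37 + 2.8·95 = 229.

Q' = 229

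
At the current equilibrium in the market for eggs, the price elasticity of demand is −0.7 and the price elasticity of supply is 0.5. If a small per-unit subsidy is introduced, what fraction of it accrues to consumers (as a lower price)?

Consumer share = 5/12

For a small subsidy around the equilibrium, the benefit split depends on the relative slopes, which at a point are proportional to the elasticities.
Buyer share = εs/(εs + |εd|) = 0.5/(0.5 + 0.7) = 5/12; seller share = |εd|/(εs + |εd|) = 7/12.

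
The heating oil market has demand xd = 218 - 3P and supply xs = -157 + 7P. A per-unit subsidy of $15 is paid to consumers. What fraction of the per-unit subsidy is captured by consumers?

Pre-subsidy: 218 - 3P = -157 + 7P gives P* = 37.5, x* = 105.5.
With the rebate, buyers effectively pay Pb = Ps − 15, where Ps is the price sellers receive.
Demand in terms of Ps becomes xd = 218 − 3(Ps − 15) = 263 - 3Ps. Setting this equal to supply: 263 - 3Ps = -157 + 7Ps, so Ps = 42.
Buyers pay Pb = 42 − 15 = 27; x' = -157 + 7·42 = 137.
Buyers' price falls by P* − Pb = 37.5 − 27 = 10.5; sellers' price rises by Ps − P* = 42 − 37.5 = 4.5.
So consumers capture 10.5/15 = 0.7 of each unit of subsidy.

Consumer share = 0.7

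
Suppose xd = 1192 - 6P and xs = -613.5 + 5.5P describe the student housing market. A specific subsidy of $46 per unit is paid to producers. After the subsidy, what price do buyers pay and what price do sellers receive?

Pre-subsidy: 1192 - 6P = -613.5 + 5.5P gives P* = 157, x* = 250.
With the subsidy, sellers receive Ps = Pb + 46 for each unit, where Pb is the price buyers pay.
Supply in terms of Pb becomes xs = -613.5 + 5.5(Pb + 46) = -360.5 + 5.5Pb. Setting this equal to demand: 1192 - 6Pb = -360.5 + 5.5Pb, so Pb = 135.
Sellers receive Ps = 135 + 46 = 181; x' = 1192 − 6·135 = 382.

Buyers pay $135; sellers receive $181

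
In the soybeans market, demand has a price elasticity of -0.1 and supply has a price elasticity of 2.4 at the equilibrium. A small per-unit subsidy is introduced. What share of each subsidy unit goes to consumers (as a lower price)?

Consumer share = 0.96

For a small subsidy around the equilibrium, the benefit split depends on the relative slopes, which at a point are proportional to the elasticities.
Buyer share = εs/(εs + |εd|) = 2.4/(2.4 + 0.1) = 0.96; seller share = |εd|/(εs + |εd|) = 0.04.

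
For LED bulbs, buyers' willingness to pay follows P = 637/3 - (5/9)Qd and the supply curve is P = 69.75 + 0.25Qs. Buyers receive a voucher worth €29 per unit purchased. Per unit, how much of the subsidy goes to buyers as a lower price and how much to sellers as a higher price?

Buyers gain €20 per unit; sellers gain €9 per unit

Pre-subsidy: 637/3 - (5/9)Q = 69.75 + 0.25Q gives Q* = 177 and P* = 114.
With the rebate, buyers effectively pay Pb = Ps − 29, where Ps is the price sellers receive.
On the curves, Pb = 637/3 - (5/9)Q and Ps = 69.75 + 0.25Q; the wedge Ps − Pb = 29 gives 69.75 + 0.25Q − (637/3 - (5/9)Q) = 29, so Q' = 213.
Then Pb = 637/3 − (5/9)·213 = 94 and Ps = 69.75 + 0.25·213 = 123.
Buyers' price falls by P* − Pb = 114 − 94 = 20; sellers' price rises by Ps − P* = 123 − 114 = 9.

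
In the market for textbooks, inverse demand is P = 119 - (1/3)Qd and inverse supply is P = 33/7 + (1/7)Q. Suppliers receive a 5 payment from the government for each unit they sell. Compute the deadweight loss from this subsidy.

Pre-subsidy: 119 - (1/3)Q = 33/7 + (1/7)Q gives Q* = 240 and P* = 39.
With the subsidy, sellers receive Ps = Pb + 5 for each unit, where Pb is the price buyers pay.
On the curves, Pb = 119 - (1/3)Q and Ps = 33/7 + (1/7)Q; the wedge Ps − Pb = 5 gives 33/7 + (1/7)Q − (119 - (1/3)Q) = 5, so Q' = 250.5.
Then Pb = 119 − (1/3)·250.5 = 35.5 and Ps = 33/7 + (1/7)·250.5 = 40.5.
The subsidy expands output by 250.5 − 240 = 10.5 past the efficient level; on those units the gap between marginal cost and willingness to pay runs from 0 up to 5.
DWL = ½ × 5 × 10.5 = 26.25.

Deadweight loss = 26.25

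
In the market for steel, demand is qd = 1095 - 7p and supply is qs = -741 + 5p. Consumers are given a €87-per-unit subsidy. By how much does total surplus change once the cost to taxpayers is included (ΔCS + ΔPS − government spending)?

Pre-subsidy: 1095 - 7p = -741 + 5p gives p* = 153, q* = 24.
With the rebate, buyers effectively pay pb = ps − 87, where ps is the price sellers receive.
Demand in terms of ps becomes qd = 1095 − 7(ps − 87) = 1704 - 7ps. Setting this equal to supply: 1704 - 7ps = -741 + 5ps, so ps = 203.75.
Buyers pay pb = 203.75 − 87 = 116.75; q' = -741 + 5·203.75 = 277.75.
ΔCS = ½(24 + 277.75)(153 − 116.75) = 5469.21875; ΔPS = ½(24 + 277.75)(203.75 − 153) = 7656.90625.
Government spending = 87 × 277.75 = 24164.25.
Net change = 5469.21875 + 7656.90625 − 24164.25 = -11038.125. The loss equals the DWL triangle ½·87·253.75.

Net change in total surplus = -€11038.125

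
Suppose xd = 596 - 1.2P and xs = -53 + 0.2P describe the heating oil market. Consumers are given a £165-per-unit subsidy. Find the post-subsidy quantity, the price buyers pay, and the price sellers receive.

x' = 68; buyers pay £440; sellers receive £605

Pre-subsidy: 596 - 1.2P = -53 + 0.2P gives P* = 3245/7, x* = 278/7.
With the rebate, buyers effectively pay Pb = Ps − 165, where Ps is the price sellers receive.
Demand in terms of Ps becomes xd = 596 − 1.2(Ps − 165) = 794 - 1.2Ps. Setting this equal to supply: 794 - 1.2Ps = -53 + 0.2Ps, so Ps = 605.
Buyers pay Pb = 605 − 165 = 440; x' = -53 + 0.2·605 = 68.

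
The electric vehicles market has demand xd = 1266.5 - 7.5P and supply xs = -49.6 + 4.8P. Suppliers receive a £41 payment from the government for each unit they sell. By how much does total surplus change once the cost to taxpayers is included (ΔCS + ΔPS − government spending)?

Net change in total surplus = -£2460

Pre-subsidy: 1266.5 - 7.5P = -49.6 + 4.8P gives P* = 107, x* = 464.
With the subsidy, sellers receive Ps = Pb + 41 for each unit, where Pb is the price buyers pay.
Supply in terms of Pb becomes xs = -49.6 + 4.8(Pb + 41) = 147.2 + 4.8Pb. Setting this equal to demand: 1266.5 - 7.5Pb = 147.2 + 4.8Pb, so Pb = 91.
Sellers receive Ps = 91 + 41 = 132; x' = 1266.5 − 7.5·91 = 584.
ΔCS = ½(464 + 584)(107 − 91) = 8384; ΔPS = ½(464 + 584)(132 − 107) = 13100.
Government spending = 41 × 584 = 23944.
Net change = 8384 + 13100 − 23944 = -2460. The loss equals the DWL triangle ½·41·120.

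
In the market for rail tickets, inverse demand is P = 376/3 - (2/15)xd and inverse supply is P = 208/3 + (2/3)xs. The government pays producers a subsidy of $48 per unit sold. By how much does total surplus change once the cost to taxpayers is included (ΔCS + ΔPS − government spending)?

Pre-subsidy: 376/3 - (2/15)x = 208/3 + (2/3)x gives x* = 70 and P* = 116.
With the subsidy, sellers receive Ps = Pb + 48 for each unit, where Pb is the price buyers pay.
On the curves, Pb = 376/3 - (2/15)x and Ps = 208/3 + (2/3)x; the wedge Ps − Pb = 48 gives 208/3 + (2/3)x − (376/3 - (2/15)x) = 48, so x' = 130.
Then Pb = 376/3 − (2/15)·130 = 108 and Ps = 208/3 + (2/3)·130 = 156.
ΔCS = ½(70 + 130)(116 − 108) = 800; ΔPS = ½(70 + 130)(156 − 116) = 4000.
Government spending = 48 × 130 = 6240.
Net change = 800 + 4000 − 6240 = -1440. The loss equals the DWL triangle ½·48·60.

Net change in total surplus = -$1440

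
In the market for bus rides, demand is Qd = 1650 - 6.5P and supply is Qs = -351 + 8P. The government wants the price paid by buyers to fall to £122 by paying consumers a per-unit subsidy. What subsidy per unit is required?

Required subsidy s = £29 per unit

At a buyer price of 122, quantity demanded is 1650 − 6.5·122 = 857.
Sellers supply 857 only when they receive Ps with -351 + 8·Ps = 857, i.e. Ps = 151.
s = Ps − Pb = 151 − 122 = 29.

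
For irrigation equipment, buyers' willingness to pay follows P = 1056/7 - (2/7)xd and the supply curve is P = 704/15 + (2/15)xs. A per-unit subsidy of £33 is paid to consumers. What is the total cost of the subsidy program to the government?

Pre-subsidy: 1056/7 - (2/7)x = 704/15 + (2/15)x gives x* = 248 and P* = 80.
With the rebate, buyers effectively pay Pb = Ps − 33, where Ps is the price sellers receive.
On the curves, Pb = 1056/7 - (2/7)x and Ps = 704/15 + (2/15)x; the wedge Ps − Pb = 33 gives 704/15 + (2/15)x − (1056/7 - (2/7)x) = 33, so x' = 326.75.
Then Pb = 1056/7 − (2/7)·326.75 = 57.5 and Ps = 704/15 + (2/15)·326.75 = 90.5.
Government outlay = subsidy × quantity = 33 × 326.75 = 10782.75.

Government cost = £10782.75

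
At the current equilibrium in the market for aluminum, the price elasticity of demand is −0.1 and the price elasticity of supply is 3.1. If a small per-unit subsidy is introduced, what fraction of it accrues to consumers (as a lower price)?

For a small subsidy around the equilibrium, the benefit split depends on the relative slopes, which at a point are proportional to the elasticities.
Buyer share = εs/(εs + |εd|) = 3.1/(3.1 + 0.1) = 0.96875; seller share = |εd|/(εs + |εd|) = 0.03125.

Consumer share = 0.96875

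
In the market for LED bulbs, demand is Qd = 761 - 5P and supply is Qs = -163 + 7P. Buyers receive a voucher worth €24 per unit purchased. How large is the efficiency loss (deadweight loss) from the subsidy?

Deadweight loss = €840

Pre-subsidy: 761 - 5P = -163 + 7P gives P* = 77, Q* = 376.
With the rebate, buyers effectively pay Pb = Ps − 24, where Ps is the price sellers receive.
Demand in terms of Ps becomes Qd = 761 − 5(Ps − 24) = 881 - 5Ps. Setting this equal to supply: 881 - 5Ps = -163 + 7Ps, so Ps = 87.
Buyers pay Pb = 87 − 24 = 63; Q' = -163 + 7·87 = 446.
The subsidy expands output by 446 − 376 = 70 past the efficient level; on those units the gap between marginal cost and willingness to pay runs from 0 up to 24.
DWL = ½ × 24 × 70 = 840.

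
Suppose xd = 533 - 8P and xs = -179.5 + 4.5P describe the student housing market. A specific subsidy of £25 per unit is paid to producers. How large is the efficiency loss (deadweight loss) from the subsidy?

Pre-subsidy: 533 - 8P = -179.5 + 4.5P gives P* = 57, x* = 77.
With the subsidy, sellers receive Ps = Pb + 25 for each unit, where Pb is the price buyers pay.
Supply in terms of Pb becomes xs = -179.5 + 4.5(Pb + 25) = -67 + 4.5Pb. Setting this equal to demand: 533 - 8Pb = -67 + 4.5Pb, so Pb = 48.
Sellers receive Ps = 48 + 25 = 73; x' = 533 − 8·48 = 149.
The subsidy expands output by 149 − 77 = 72 past the efficient level; on those units the gap between marginal cost and willingness to pay runs from 0 up to 25.
DWL = ½ × 25 × 72 = 900.

Deadweight loss = £900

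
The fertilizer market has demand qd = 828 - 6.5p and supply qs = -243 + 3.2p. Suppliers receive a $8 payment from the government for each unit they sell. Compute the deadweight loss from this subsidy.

Pre-subsidy: 828 - 6.5p = -243 + 3.2p gives p* = 10710/97, q* = 10701/97.
With the subsidy, sellers receive ps = pb + 8 for each unit, where pb is the price buyers pay.
Supply in terms of pb becomes qs = -243 + 3.2(pb + 8) = -217.4 + 3.2pb. Setting this equal to demand: 828 - 6.5pb = -217.4 + 3.2pb, so pb = 10454/97.
Sellers receive ps = 10454/97 + 8 = 11230/97; q' = 828 − 6.5·(10454/97) = 12365/97.
The subsidy expands output by 12365/97 − 10701/97 = 1664/97 past the efficient level; on those units the gap between marginal cost and willingness to pay runs from 0 up to 8.
DWL = ½ × 8 × 1664/97 = 6656/97.

Deadweight loss = 6656/97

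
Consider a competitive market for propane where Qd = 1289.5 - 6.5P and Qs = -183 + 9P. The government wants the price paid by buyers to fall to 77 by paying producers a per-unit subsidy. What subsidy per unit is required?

At a buyer price of 77, quantity demanded is 1289.5 − 6.5·77 = 789.
Sellers supply 789 only when they receive Ps with -183 + 9·Ps = 789, i.e. Ps = 108.
s = Ps − Pb = 108 − 77 = 31.

Required subsidy s = 31 per unit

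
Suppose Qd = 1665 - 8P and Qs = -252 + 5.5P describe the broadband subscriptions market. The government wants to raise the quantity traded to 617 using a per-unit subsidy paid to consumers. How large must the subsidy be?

At Q = 617, invert demand for the buyer price: Pb = (1665 − 617)/8 = 131; invert supply for the seller price: Ps = (617 − (-252))/5.5 = 158.
The subsidy must fill the gap: s = Ps − Pb = 158 − 131 = 27.

Required subsidy s = 27 per unit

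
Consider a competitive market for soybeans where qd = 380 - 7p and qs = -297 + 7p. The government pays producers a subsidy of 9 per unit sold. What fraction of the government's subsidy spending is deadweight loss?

DWL / government spending = 63/292

Pre-subsidy: 380 - 7p = -297 + 7p gives p* = 677/14, q* = 41.5.
With the subsidy, sellers receive ps = pb + 9 for each unit, where pb is the price buyers pay.
Supply in terms of pb becomes qs = -297 + 7(pb + 9) = -234 + 7pb. Setting this equal to demand: 380 - 7pb = -234 + 7pb, so pb = 307/7.
Sellers receive ps = 307/7 + 9 = 370/7; q' = 380 − 7·(307/7) = 73.
ΔCS = ½(41.5 + 73)(677/14 − 307/7) = 257.625; ΔPS = ½(41.5 + 73)(370/7 − 677/14) = 257.625.
Government spending = 9 × 73 = 657.
DWL = ½ × 9 × (73 − 41.5) = 141.75; fraction = 141.75 / 657 = 63/292.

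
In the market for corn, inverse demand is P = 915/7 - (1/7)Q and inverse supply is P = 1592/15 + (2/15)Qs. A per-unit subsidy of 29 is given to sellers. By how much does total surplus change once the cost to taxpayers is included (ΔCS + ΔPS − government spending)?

Net change in total surplus = -1522.5

Pre-subsidy: 915/7 - (1/7)Q = 1592/15 + (2/15)Q gives Q* = 89 and P* = 118.
With the subsidy, sellers receive Ps = Pb + 29 for each unit, where Pb is the price buyers pay.
On the curves, Pb = 915/7 - (1/7)Q and Ps = 1592/15 + (2/15)Q; the wedge Ps − Pb = 29 gives 1592/15 + (2/15)Q − (915/7 - (1/7)Q) = 29, so Q' = 194.
Then Pb = 915/7 − (1/7)·194 = 103 and Ps = 1592/15 + (2/15)·194 = 132.
ΔCS = ½(89 + 194)(118 − 103) = 2122.5; ΔPS = ½(89 + 194)(132 − 118) = 1981.
Government spending = 29 × 194 = 5626.
Net change = 2122.5 + 1981 − 5626 = -1522.5. The loss equals the DWL triangle ½·29·105.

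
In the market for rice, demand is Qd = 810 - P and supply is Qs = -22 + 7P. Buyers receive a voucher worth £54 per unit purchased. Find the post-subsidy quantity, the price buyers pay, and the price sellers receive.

Q' = 753.25; buyers pay £56.75; sellers receive £110.75

Pre-subsidy: 810 - P = -22 + 7P gives P* = 104, Q* = 706.
With the rebate, buyers effectively pay Pb = Ps − 54, where Ps is the price sellers receive.
Demand in terms of Ps becomes Qd = 810 − 1(Ps − 54) = 864 - Ps. Setting this equal to supply: 864 - Ps = -22 + 7Ps, so Ps = 110.75.
Buyers pay Pb = 110.75 − 54 = 56.75; Q' = -22 + 7·110.75 = 753.25.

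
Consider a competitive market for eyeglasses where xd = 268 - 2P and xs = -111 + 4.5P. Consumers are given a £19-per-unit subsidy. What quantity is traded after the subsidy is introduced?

Pre-subsidy: 268 - 2P = -111 + 4.5P gives P* = 758/13, x* = 1968/13.
With the rebate, buyers effectively pay Pb = Ps − 19, where Ps is the price sellers receive.
Demand in terms of Ps becomes xd = 268 − 2(Ps − 19) = 306 - 2Ps. Setting this equal to supply: 306 - 2Ps = -111 + 4.5Ps, so Ps = 834/13.
Buyers pay Pb = 834/13 − 19 = 587/13; x' = -111 + 4.5·(834/13) = 2310/13.

x' = 2310/13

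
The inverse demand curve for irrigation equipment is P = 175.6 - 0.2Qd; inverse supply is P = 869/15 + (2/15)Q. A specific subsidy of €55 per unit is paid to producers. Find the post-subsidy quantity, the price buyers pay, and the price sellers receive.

Q' = 518; buyers pay €72; sellers receive €127

Pre-subsidy: 175.6 - 0.2Q = 869/15 + (2/15)Q gives Q* = 353 and P* = 105.
With the subsidy, sellers receive Ps = Pb + 55 for each unit, where Pb is the price buyers pay.
On the curves, Pb = 175.6 - 0.2Q and Ps = 869/15 + (2/15)Q; the wedge Ps − Pb = 55 gives 869/15 + (2/15)Q − (175.6 - 0.2Q) = 55, so Q' = 518.
Then Pb = 175.6 − 0.2·518 = 72 and Ps = 869/15 + (2/15)·518 = 127.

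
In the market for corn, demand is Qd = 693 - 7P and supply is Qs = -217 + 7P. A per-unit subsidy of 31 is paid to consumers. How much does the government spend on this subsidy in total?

Government cost = 10741.5

Pre-subsidy: 693 - 7P = -217 + 7P gives P* = 65, Q* = 238.
With the rebate, buyers effectively pay Pb = Ps − 31, where Ps is the price sellers receive.
Demand in terms of Ps becomes Qd = 693 − 7(Ps − 31) = 910 - 7Ps. Setting this equal to supply: 910 - 7Ps = -217 + 7Ps, so Ps = 80.5.
Buyers pay Pb = 80.5 − 31 = 49.5; Q' = -217 + 7·80.5 = 346.5.
Government outlay = subsidy × quantity = 31 × 346.5 = 10741.5.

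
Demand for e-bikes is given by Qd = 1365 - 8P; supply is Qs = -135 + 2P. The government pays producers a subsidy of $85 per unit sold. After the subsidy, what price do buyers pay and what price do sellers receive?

Buyers pay $133; sellers receive $218

Pre-subsidy: 1365 - 8P = -135 + 2P gives P* = 150, Q* = 165.
With the subsidy, sellers receive Ps = Pb + 85 for each unit, where Pb is the price buyers pay.
Supply in terms of Pb becomes Qs = -135 + 2(Pb + 85) = 35 + 2Pb. Setting this equal to demand: 1365 - 8Pb = 35 + 2Pb, so Pb = 133.
Sellers receive Ps = 133 + 85 = 218; Q' = 1365 − 8·133 = 301.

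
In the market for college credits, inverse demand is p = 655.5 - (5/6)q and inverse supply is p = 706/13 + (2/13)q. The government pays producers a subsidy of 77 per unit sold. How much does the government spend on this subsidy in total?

Pre-subsidy: 655.5 - (5/6)q = 706/13 + (2/13)q gives q* = 609 and p* = 148.
With the subsidy, sellers receive ps = pb + 77 for each unit, where pb is the price buyers pay.
On the curves, pb = 655.5 - (5/6)q and ps = 706/13 + (2/13)q; the wedge ps − pb = 77 gives 706/13 + (2/13)q − (655.5 - (5/6)q) = 77, so q' = 687.
Then pb = 655.5 − (5/6)·687 = 83 and ps = 706/13 + (2/13)·687 = 160.
Government outlay = subsidy × quantity = 77 × 687 = 52899.

Government cost = 52899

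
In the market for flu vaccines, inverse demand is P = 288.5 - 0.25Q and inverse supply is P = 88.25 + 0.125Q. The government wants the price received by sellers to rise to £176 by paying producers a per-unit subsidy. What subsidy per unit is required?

At a seller price of 176, quantity supplied is -706 + 8·176 = 702.
Buyers absorb 702 only when they pay Pb = 288.5 − 0.25·702 = 113.
s = Ps − Pb = 176 − 113 = 63.

Required subsidy s = £63 per unit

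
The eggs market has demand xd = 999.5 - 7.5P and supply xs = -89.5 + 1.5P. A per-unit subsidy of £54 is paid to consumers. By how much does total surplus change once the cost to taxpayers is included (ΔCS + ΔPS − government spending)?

Net change in total surplus = -£1822.5

Pre-subsidy: 999.5 - 7.5P = -89.5 + 1.5P gives P* = 121, x* = 92.
With the rebate, buyers effectively pay Pb = Ps − 54, where Ps is the price sellers receive.
Demand in terms of Ps becomes xd = 999.5 − 7.5(Ps − 54) = 1404.5 - 7.5Ps. Setting this equal to supply: 1404.5 - 7.5Ps = -89.5 + 1.5Ps, so Ps = 166.
Buyers pay Pb = 166 − 54 = 112; x' = -89.5 + 1.5·166 = 159.5.
ΔCS = ½(92 + 159.5)(121 − 112) = 1131.75; ΔPS = ½(92 + 159.5)(166 − 121) = 5658.75.
Government spending = 54 × 159.5 = 8613.
Net change = 1131.75 + 5658.75 − 8613 = -1822.5. The loss equals the DWL triangle ½·54·67.5.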